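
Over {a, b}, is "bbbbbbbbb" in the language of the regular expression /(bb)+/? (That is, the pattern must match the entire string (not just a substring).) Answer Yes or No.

No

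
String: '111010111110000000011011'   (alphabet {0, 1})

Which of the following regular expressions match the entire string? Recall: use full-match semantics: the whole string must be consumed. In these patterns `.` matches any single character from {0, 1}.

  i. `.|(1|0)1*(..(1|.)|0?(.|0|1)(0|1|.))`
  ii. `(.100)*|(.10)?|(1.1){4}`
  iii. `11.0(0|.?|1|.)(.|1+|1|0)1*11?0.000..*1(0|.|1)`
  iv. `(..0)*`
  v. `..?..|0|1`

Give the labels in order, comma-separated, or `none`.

i → no match
ii → no match
iii → match
iv → no match
v → no match

iii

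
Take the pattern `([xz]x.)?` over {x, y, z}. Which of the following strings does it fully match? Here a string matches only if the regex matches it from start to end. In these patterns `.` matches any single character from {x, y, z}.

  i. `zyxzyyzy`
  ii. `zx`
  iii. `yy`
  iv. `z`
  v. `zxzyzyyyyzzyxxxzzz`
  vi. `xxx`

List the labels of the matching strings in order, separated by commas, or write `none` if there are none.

i. `zyxzyyzy` → no match
ii. `zx` → no match
iii. `yy` → no match
iv. `z` → no match
v → no match
vi. `xxx` → match

vi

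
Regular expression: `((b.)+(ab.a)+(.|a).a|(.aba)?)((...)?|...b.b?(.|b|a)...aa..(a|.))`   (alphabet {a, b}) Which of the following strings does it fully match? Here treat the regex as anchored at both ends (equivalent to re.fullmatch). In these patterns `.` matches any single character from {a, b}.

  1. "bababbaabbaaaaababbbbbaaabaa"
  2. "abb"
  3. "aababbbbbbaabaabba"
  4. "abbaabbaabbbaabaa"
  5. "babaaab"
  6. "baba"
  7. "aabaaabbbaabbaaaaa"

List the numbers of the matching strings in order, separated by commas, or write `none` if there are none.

2, 3, 5, 6, 7

1 → no match
2 → match
3 → match
4 → no match
5 → match
6 → match
7 → match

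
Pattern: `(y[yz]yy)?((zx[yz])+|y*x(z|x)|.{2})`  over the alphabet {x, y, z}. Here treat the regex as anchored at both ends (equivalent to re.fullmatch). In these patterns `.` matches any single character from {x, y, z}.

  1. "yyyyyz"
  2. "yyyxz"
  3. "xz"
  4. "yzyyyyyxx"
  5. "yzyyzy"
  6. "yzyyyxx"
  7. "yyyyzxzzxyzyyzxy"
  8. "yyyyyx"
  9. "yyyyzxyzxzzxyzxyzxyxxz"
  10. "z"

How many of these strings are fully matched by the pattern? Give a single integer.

7

1 → match
2 → match
3 → match
4 → match
5 → match
6 → match
7 → no match
8 → match
9 → no match
10 → no match
Total matched: 7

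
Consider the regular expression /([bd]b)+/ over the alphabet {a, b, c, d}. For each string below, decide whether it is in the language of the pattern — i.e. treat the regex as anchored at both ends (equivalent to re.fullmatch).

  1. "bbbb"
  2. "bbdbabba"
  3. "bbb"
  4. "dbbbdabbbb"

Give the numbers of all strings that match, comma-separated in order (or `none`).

1 → match
2 → no match — must end with "b"
3 → no match
4 → no match

1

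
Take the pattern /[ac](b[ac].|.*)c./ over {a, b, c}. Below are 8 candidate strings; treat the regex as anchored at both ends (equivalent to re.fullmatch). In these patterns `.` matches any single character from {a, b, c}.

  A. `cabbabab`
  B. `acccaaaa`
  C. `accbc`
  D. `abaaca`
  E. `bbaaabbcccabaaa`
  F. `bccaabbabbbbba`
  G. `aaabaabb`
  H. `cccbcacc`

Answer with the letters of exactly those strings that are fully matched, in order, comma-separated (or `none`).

A → no match
B → no match
C → no match
D → match
E → no match
F → no match
G → no match
H → match

D, H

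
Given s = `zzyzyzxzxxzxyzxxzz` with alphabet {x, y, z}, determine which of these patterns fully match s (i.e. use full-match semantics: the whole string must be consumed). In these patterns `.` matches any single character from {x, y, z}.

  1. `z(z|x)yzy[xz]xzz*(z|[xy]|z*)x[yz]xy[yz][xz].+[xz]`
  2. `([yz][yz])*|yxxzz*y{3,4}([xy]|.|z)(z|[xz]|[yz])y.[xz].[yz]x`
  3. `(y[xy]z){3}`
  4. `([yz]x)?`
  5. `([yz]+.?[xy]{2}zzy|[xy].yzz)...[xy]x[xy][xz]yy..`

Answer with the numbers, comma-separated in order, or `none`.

1

1 → match
2 → no match
3 → no match — must start with `y`
4 → no match
5 → no match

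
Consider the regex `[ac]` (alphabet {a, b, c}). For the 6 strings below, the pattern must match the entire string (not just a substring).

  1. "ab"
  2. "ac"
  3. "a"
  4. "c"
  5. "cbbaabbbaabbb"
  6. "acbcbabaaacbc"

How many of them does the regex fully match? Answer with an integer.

1 → no match
2 → no match
3 → match
4 → match
5 → no match
6 → no match
Total matched: 2

2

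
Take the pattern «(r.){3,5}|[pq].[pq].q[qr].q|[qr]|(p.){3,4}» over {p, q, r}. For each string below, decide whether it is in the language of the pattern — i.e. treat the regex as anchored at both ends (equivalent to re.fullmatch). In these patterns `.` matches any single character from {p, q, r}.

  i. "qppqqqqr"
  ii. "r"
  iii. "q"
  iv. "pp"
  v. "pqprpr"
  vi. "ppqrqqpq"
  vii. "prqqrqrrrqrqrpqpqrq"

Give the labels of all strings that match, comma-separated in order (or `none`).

ii, iii, v, vi

i. "qppqqqqr" → no match
ii. "r" → match
iii. "q" → match
iv. "pp" → no match
v. "pqprpr" → match
vi. "ppqrqqpq" → match
vii → no match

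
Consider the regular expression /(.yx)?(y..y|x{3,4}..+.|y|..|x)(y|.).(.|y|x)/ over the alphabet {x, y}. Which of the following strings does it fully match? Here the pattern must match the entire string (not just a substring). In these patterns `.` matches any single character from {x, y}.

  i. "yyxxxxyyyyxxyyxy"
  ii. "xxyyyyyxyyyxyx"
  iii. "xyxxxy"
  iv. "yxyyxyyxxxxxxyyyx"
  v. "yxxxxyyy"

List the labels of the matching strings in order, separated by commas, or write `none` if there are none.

i

i → match
ii → no match
iii → no match
iv → no match
v → no match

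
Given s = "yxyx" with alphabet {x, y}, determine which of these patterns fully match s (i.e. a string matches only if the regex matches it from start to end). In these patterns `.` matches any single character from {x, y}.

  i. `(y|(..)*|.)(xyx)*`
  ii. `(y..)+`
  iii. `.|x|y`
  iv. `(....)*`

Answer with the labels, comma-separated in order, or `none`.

i → match
ii → no match
iii → no match
iv → match

i, iv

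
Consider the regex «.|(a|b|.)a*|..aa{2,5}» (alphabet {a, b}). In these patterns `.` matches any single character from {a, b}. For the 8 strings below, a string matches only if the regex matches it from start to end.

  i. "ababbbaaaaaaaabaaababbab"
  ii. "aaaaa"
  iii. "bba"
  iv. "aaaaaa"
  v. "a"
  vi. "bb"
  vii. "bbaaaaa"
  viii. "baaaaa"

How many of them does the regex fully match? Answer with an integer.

5

i → no match
ii. "aaaaa" → match
iii. "bba" → no match
iv. "aaaaaa" → match
v. "a" → match
vi. "bb" → no match
vii. "bbaaaaa" → match
viii. "baaaaa" → match
Total matched: 5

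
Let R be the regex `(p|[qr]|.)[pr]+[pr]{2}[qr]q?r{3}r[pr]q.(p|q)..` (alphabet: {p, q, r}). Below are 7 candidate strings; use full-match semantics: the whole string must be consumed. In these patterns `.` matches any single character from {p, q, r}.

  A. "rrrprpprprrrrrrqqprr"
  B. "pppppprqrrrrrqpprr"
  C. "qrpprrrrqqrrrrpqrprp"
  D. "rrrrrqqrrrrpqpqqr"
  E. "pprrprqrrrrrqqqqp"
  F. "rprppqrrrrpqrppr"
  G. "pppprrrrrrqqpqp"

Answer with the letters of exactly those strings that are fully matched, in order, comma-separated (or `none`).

A → match
B → match
C → match
D → match
E → match
F → match
G → match

A, B, C, D, E, F, G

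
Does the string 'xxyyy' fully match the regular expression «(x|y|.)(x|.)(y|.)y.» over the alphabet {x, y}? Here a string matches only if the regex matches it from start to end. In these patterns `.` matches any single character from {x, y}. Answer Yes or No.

Yes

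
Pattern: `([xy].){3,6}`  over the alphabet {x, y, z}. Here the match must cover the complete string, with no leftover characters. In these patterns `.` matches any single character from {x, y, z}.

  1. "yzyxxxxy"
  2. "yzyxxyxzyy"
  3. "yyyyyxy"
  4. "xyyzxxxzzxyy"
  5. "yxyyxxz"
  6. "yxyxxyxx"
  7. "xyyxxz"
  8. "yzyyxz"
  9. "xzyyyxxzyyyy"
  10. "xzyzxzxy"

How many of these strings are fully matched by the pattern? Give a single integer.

1 → match
2 → match
3 → no match
4 → no match
5 → no match
6 → match
7 → match
8 → match
9 → match
10 → match
Total matched: 7

7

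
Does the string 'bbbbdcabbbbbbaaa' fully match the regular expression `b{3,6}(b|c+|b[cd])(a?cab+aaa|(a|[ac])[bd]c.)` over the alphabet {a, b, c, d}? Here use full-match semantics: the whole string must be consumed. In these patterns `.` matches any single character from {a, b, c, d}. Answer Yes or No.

Yes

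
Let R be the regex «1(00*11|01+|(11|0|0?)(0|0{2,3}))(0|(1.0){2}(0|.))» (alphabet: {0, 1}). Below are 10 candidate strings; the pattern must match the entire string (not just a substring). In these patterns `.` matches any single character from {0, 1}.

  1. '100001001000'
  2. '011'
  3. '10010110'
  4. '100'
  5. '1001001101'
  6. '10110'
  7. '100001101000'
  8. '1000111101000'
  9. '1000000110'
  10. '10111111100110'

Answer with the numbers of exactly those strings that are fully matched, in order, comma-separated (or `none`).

1, 4, 5, 6, 7, 8, 9

1 → match
2 → no match — must start with '1'
3 → no match
4 → match
5 → match
6 → match
7 → match
8 → match
9 → match
10 → no match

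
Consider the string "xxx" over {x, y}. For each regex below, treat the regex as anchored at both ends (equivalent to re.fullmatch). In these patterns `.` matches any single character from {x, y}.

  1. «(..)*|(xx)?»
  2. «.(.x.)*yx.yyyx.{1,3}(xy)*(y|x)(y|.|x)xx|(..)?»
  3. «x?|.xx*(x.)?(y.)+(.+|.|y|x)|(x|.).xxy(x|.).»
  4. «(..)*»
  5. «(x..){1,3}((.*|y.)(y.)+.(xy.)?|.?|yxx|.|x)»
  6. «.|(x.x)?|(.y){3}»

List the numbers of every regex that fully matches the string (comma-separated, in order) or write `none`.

1 → no match
2 → no match
3 → no match
4 → no match
5 → match
6 → match

5, 6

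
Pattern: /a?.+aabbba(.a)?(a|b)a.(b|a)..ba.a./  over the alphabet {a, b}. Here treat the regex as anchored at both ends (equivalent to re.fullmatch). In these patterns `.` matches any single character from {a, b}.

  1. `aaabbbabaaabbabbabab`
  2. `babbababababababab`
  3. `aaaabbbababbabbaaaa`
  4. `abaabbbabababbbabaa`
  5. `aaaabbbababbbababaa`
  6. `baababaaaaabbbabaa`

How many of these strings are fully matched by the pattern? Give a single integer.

1 → match
2 → no match
3 → match
4 → match
5 → match
6 → no match
Total matched: 4

4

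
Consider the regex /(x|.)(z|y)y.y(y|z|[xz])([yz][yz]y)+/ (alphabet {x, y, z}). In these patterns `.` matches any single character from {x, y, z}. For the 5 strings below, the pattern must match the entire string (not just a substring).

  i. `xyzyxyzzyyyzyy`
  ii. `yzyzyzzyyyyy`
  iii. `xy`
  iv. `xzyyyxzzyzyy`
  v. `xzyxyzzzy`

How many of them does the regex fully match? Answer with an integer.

i → no match
ii → match
iii → no match
iv → match
v → match
Total matched: 3

3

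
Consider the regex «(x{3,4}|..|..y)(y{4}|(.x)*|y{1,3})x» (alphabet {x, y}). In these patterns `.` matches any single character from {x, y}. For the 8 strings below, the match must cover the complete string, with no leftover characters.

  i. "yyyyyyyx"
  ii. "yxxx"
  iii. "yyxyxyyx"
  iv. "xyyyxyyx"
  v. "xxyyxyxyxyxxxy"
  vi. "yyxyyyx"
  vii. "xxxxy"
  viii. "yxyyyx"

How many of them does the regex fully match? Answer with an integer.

2

i → match
ii → no match
iii → no match
iv → no match
v → no match — must end with "x"
vi → no match
vii → no match — must end with "x"
viii → match
Total matched: 2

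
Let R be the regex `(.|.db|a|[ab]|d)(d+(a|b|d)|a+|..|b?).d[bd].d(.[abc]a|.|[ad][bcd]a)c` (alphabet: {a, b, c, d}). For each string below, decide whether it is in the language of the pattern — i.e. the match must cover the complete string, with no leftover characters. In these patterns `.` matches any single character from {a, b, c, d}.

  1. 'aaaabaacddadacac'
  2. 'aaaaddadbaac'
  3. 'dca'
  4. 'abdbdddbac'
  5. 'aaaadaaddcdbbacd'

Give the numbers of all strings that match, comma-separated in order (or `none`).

2, 4

1 → no match
2 → match
3 → no match — must end with 'c'
4 → match
5 → no match — must end with 'c'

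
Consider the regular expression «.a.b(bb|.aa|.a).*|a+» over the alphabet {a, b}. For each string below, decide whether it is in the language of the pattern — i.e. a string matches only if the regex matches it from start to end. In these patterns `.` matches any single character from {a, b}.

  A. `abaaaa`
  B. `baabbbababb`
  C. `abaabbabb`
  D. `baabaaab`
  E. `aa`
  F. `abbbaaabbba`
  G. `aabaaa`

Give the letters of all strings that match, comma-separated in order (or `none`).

B, D, E

A. `abaaaa` → no match
B. `baabbbababb` → match
C. `abaabbabb` → no match
D. `baabaaab` → match
E. `aa` → match
F. `abbbaaabbba` → no match
G. `aabaaa` → no match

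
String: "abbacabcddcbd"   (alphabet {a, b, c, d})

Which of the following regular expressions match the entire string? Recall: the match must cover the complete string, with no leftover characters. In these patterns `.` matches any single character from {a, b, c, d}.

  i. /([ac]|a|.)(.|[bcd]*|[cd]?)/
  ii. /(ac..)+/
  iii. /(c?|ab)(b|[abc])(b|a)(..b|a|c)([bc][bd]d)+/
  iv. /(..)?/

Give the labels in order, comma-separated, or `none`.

iii

i → no match
ii → no match — must start with "ac"
iii → match
iv → no match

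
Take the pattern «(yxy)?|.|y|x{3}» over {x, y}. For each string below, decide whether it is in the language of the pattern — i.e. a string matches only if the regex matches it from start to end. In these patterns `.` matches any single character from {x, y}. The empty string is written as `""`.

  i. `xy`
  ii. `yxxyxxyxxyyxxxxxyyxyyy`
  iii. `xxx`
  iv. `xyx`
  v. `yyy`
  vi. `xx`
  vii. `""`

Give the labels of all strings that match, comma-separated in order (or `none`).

iii, vii

i. `xy` → no match
ii → no match
iii. `xxx` → match
iv. `xyx` → no match
v. `yyy` → no match
vi. `xx` → no match
vii. `""` → match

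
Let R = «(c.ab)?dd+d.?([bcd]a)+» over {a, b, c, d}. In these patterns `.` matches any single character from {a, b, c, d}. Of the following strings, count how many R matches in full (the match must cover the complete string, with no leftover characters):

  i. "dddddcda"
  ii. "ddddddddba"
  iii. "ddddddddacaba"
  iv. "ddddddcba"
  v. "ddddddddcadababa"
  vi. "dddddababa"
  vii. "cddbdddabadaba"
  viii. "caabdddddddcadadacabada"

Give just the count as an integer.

i → match
ii → match
iii → match
iv → match
v → match
vi → match
vii → no match
viii → match
Total matched: 7

7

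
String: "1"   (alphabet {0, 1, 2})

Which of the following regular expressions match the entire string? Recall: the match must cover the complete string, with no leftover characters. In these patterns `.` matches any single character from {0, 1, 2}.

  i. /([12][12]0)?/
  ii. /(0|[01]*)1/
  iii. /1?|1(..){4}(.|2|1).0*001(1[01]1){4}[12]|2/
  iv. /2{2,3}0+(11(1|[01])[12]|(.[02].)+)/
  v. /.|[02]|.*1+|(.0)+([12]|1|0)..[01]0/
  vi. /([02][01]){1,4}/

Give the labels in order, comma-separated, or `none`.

ii, iii, v

i → no match
ii → match
iii → match
iv → no match — must start with "2"
v → match
vi → no match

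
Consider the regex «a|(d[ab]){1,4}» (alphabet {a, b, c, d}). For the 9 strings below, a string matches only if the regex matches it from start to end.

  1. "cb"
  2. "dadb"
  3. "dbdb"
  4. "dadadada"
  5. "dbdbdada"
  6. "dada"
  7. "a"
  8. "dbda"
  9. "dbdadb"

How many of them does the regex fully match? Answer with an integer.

1. "cb" → no match
2. "dadb" → match
3. "dbdb" → match
4. "dadadada" → match
5. "dbdbdada" → match
6. "dada" → match
7. "a" → match
8. "dbda" → match
9. "dbdadb" → match
Total matched: 8

8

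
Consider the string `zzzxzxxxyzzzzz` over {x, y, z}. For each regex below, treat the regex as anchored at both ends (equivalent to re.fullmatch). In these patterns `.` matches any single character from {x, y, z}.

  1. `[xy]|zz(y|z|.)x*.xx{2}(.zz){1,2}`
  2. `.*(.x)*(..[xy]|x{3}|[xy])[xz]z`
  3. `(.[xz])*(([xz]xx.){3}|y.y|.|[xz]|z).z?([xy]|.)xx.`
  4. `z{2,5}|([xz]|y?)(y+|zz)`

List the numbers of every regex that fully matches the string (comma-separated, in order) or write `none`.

1

1 → match
2 → no match
3 → no match
4 → no match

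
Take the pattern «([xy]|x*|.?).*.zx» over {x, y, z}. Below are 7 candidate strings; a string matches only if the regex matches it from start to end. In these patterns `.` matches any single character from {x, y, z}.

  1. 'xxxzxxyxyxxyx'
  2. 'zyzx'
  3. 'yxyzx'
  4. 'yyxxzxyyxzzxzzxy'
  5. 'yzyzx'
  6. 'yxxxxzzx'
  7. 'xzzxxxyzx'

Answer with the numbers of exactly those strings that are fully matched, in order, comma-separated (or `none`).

2, 3, 5, 6, 7

1 → no match — must end with 'zx'
2 → match
3 → match
4 → no match — must end with 'zx'
5 → match
6 → match
7 → match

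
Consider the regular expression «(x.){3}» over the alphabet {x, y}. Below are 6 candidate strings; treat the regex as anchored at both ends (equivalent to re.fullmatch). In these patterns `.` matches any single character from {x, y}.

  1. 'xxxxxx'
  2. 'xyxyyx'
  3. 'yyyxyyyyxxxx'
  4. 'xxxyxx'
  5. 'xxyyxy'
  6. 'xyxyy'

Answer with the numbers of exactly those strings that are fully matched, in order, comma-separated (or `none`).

1, 4

1. 'xxxxxx' → match
2. 'xyxyyx' → no match
3. 'yyyxyyyyxxxx' → no match — must start with 'x'
4. 'xxxyxx' → match
5. 'xxyyxy' → no match
6. 'xyxyy' → no match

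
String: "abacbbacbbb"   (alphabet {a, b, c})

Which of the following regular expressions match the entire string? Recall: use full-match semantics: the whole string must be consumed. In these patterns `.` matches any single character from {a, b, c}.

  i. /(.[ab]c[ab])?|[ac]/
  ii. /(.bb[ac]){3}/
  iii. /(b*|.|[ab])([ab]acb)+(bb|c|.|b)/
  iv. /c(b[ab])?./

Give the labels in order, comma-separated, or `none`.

iii

i → no match
ii → no match
iii → match
iv → no match — must start with "c"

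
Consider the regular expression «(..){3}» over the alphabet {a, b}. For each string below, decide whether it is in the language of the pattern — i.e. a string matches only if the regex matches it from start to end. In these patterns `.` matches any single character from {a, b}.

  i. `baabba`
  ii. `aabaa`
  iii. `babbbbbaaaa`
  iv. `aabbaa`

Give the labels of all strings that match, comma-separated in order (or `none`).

i, iv

i. `baabba` → match
ii. `aabaa` → no match
iii. `babbbbbaaaa` → no match
iv. `aabbaa` → match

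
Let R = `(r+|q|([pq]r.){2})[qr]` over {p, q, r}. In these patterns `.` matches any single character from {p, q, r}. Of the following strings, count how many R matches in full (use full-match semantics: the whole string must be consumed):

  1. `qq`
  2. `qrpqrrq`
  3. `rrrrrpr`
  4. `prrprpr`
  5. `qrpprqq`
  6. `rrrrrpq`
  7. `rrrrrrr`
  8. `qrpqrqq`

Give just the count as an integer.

6

1 → match
2 → match
3 → no match
4 → match
5 → match
6 → no match
7 → match
8 → match
Total matched: 6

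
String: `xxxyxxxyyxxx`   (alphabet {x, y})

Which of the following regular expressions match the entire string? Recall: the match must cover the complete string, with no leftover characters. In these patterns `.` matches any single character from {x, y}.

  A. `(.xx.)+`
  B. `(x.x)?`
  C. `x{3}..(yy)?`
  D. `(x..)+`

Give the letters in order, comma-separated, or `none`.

A

A → match
B → no match
C → no match
D → no match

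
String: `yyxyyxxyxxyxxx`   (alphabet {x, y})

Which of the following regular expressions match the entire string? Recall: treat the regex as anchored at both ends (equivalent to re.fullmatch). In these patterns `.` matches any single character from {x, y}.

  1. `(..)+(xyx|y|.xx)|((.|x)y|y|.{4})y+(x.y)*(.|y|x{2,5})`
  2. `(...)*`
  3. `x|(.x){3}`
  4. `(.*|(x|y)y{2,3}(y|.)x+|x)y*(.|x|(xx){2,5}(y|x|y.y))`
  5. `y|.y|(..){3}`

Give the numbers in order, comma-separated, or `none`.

1, 4

1 → match
2 → no match
3 → no match
4 → match
5 → no match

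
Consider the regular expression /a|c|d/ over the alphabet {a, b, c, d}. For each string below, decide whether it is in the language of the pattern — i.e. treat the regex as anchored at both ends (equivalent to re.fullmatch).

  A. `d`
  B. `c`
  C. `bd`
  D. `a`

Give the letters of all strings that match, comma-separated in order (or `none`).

A, B, D

A → match
B → match
C → no match
D → match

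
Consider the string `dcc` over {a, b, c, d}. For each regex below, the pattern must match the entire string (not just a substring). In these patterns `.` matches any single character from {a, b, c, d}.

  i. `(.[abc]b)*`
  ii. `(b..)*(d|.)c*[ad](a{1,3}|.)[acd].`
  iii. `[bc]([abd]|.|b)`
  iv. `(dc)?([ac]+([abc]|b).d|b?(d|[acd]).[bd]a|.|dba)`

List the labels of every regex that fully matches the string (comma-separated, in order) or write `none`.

iv

i → no match
ii → no match
iii → no match
iv → match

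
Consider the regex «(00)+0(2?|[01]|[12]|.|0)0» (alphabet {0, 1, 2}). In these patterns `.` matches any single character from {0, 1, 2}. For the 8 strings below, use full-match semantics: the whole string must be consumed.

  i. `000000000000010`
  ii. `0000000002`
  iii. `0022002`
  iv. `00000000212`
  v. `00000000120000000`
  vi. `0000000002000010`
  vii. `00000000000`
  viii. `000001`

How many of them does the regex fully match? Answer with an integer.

i → match
ii → no match — must end with `0`
iii → no match — must end with `0`
iv → no match — must end with `0`
v → no match
vi → no match
vii → match
viii → no match — must end with `0`
Total matched: 2

2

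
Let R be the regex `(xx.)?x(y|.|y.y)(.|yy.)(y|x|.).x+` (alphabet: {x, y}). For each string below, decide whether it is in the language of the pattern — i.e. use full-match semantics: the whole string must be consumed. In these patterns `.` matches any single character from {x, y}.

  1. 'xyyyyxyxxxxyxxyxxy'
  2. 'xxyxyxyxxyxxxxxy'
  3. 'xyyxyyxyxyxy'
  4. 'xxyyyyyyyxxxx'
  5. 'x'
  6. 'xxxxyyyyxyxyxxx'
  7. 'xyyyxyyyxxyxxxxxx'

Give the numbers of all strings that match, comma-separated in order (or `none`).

1 → no match — must end with 'x'
2 → no match — must end with 'x'
3. 'xyyxyyxyxyxy' → no match — must end with 'x'
4 → no match
5. 'x' → no match
6 → no match
7 → no match

none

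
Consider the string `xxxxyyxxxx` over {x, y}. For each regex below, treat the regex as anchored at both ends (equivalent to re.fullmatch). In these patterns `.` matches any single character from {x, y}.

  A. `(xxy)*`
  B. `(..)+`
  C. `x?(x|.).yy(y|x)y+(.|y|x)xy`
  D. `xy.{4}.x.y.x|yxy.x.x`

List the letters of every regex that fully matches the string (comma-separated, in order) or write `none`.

B

A → no match
B → match
C → no match — must end with `xy`
D → no match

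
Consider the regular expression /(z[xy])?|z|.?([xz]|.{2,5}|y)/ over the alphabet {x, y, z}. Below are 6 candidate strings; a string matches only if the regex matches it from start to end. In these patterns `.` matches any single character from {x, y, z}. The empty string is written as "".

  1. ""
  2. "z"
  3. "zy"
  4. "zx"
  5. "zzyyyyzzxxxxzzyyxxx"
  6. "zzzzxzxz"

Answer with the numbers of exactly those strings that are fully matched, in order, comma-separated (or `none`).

1 → match
2 → match
3 → match
4 → match
5 → no match
6 → no match

1, 2, 3, 4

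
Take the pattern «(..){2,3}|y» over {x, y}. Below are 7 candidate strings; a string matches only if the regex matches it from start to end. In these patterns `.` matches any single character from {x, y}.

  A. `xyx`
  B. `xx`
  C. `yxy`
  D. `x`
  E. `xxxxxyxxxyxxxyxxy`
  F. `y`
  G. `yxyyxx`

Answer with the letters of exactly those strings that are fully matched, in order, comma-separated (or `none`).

F, G

A → no match
B → no match
C → no match
D → no match
E → no match
F → match
G → match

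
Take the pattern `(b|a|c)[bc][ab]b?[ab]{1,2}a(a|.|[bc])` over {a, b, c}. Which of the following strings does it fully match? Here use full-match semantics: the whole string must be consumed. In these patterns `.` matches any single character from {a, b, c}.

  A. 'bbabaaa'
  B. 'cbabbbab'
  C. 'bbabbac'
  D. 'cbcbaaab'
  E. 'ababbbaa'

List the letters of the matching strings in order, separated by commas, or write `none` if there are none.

A. 'bbabaaa' → match
B. 'cbabbbab' → match
C. 'bbabbac' → match
D. 'cbcbaaab' → no match
E. 'ababbbaa' → match

A, B, C, E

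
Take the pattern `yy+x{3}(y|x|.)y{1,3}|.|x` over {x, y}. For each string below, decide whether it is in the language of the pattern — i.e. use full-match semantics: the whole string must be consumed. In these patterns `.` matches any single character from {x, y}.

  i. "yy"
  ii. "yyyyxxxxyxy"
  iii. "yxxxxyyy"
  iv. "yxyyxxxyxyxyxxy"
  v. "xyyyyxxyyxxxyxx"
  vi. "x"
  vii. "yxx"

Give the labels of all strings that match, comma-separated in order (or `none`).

vi

i → no match
ii → no match
iii → no match
iv → no match
v → no match
vi → match
vii → no match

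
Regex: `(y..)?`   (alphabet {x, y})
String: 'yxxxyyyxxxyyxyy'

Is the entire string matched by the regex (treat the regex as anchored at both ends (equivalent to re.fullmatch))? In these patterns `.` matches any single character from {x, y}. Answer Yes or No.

No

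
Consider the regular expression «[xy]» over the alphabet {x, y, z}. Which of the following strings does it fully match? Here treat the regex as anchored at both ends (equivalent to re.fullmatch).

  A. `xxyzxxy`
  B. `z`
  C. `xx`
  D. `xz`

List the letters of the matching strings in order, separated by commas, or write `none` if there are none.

none

A → no match
B → no match
C → no match
D → no match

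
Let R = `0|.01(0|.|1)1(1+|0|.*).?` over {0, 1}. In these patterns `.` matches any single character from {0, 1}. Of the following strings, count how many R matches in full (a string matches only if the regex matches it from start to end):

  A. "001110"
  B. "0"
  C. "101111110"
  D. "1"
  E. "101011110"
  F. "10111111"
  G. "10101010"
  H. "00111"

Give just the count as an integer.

7

A → match
B → match
C → match
D → no match
E → match
F → match
G → match
H → match
Total matched: 7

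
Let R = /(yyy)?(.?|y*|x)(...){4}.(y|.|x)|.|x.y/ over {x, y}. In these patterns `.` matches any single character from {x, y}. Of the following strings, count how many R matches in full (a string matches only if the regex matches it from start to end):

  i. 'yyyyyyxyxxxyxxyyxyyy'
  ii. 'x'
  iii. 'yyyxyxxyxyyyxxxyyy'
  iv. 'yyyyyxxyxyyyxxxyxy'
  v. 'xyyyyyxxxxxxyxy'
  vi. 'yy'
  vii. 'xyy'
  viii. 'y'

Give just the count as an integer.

7

i → match
ii → match
iii → match
iv → match
v → match
vi → no match
vii → match
viii → match
Total matched: 7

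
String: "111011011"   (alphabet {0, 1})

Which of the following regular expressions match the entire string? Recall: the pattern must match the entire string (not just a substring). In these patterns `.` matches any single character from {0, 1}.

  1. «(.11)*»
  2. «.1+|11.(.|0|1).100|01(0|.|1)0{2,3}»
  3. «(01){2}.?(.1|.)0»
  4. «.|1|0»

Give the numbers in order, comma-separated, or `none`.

1

1 → match
2 → no match
3 → no match — must start with "01"
4 → no match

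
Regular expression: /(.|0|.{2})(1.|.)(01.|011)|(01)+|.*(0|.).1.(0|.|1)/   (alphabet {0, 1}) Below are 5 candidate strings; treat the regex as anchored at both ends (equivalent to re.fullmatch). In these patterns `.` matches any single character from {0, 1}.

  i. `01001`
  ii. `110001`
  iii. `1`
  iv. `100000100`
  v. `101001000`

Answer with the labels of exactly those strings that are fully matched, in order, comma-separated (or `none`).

i → no match
ii → no match
iii → no match
iv → match
v → no match

iv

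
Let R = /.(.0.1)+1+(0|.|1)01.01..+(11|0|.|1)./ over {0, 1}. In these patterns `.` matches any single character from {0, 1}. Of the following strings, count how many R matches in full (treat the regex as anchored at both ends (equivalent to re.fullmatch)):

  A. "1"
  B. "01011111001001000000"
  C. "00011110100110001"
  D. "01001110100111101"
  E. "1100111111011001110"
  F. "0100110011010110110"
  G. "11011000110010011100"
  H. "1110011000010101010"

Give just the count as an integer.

5

A → no match
B → match
C → match
D → match
E → no match
F → match
G → match
H → no match
Total matched: 5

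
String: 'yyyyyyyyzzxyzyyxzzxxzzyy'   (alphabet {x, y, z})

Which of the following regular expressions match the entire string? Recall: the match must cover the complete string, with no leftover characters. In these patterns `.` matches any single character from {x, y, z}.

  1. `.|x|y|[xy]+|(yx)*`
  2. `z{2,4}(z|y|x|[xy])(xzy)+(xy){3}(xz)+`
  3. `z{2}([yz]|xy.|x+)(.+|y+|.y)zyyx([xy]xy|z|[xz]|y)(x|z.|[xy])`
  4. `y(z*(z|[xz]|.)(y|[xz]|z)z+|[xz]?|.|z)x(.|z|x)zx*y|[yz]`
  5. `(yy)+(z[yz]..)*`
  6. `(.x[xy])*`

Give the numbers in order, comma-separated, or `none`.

1 → no match
2 → no match — must start with 'z'
3 → no match — must start with 'z'
4 → no match
5 → match
6 → no match

5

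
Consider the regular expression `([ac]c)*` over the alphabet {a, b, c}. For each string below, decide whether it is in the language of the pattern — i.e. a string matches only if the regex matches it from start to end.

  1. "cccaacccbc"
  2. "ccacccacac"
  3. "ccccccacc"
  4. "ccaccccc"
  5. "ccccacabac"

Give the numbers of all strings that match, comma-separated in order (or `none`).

1 → no match
2 → match
3 → no match
4 → match
5 → no match

2, 4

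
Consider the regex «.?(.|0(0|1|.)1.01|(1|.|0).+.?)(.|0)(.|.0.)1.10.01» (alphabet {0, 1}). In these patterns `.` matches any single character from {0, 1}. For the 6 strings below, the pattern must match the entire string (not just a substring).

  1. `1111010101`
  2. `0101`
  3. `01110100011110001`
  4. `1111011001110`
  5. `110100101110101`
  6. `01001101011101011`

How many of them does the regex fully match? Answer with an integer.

3

1 → match
2 → no match
3 → match
4 → no match — must end with `01`
5 → match
6 → no match — must end with `01`
Total matched: 3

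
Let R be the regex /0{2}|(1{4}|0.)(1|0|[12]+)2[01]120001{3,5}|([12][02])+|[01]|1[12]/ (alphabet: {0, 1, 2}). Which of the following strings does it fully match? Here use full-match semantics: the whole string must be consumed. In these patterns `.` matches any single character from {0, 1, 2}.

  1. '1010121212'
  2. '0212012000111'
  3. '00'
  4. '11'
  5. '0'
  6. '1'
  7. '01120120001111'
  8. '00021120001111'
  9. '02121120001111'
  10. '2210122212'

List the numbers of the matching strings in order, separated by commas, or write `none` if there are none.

1, 2, 3, 4, 5, 6, 7, 8, 9, 10

1 → match
2 → match
3 → match
4 → match
5 → match
6 → match
7 → match
8 → match
9 → match
10 → match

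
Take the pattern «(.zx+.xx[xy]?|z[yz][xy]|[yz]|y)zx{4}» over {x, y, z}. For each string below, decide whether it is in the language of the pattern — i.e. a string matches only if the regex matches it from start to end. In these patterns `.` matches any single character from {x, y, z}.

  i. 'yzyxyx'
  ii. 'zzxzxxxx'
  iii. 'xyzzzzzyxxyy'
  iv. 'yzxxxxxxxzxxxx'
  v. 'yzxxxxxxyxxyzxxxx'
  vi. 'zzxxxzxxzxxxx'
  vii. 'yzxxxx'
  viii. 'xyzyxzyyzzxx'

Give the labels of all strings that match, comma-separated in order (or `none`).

i → no match
ii → match
iii → no match — must end with 'x'
iv → match
v → match
vi → match
vii → match
viii → no match

ii, iv, v, vi, vii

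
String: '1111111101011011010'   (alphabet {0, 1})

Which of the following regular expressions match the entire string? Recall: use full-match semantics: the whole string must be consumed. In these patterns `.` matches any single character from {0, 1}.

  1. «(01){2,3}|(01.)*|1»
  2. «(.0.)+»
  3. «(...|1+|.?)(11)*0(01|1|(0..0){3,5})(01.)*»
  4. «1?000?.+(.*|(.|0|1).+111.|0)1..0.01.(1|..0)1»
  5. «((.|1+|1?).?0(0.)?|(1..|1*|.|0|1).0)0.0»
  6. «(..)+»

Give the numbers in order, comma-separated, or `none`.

1 → no match
2 → no match
3 → match
4 → no match — must end with '1'
5 → no match
6 → no match

3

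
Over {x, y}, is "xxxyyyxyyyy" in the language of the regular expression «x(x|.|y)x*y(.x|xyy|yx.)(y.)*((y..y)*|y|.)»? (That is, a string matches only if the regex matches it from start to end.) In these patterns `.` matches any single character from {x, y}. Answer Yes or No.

No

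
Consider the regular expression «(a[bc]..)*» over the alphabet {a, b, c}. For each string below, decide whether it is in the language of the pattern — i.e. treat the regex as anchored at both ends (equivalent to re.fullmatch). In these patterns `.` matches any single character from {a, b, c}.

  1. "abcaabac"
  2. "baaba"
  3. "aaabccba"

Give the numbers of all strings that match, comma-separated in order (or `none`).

1

1 → match
2 → no match
3 → no match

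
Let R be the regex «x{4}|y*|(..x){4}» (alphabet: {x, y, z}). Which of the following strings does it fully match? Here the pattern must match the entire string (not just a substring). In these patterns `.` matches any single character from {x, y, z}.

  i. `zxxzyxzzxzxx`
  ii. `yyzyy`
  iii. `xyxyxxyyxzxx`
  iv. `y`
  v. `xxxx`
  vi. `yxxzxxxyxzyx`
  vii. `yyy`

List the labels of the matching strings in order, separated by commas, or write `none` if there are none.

i. `zxxzyxzzxzxx` → match
ii. `yyzyy` → no match
iii. `xyxyxxyyxzxx` → match
iv. `y` → match
v. `xxxx` → match
vi. `yxxzxxxyxzyx` → match
vii. `yyy` → match

i, iii, iv, v, vi, vii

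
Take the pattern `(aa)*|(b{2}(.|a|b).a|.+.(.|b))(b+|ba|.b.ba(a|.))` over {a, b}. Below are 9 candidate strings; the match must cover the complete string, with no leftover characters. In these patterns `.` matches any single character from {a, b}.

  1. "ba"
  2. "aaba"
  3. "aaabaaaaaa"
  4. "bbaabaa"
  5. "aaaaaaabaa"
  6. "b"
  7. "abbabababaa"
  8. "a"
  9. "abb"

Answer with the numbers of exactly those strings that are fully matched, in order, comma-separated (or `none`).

7

1 → no match
2 → no match
3 → no match
4 → no match
5 → no match
6 → no match
7 → match
8 → no match
9 → no match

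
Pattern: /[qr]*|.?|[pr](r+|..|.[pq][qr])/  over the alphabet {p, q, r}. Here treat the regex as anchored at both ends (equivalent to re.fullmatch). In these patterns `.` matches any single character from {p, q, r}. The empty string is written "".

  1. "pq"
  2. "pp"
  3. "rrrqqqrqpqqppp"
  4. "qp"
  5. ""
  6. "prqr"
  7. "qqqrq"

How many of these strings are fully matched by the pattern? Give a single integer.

3

1 → no match
2 → no match
3 → no match
4 → no match
5 → match
6 → match
7 → match
Total matched: 3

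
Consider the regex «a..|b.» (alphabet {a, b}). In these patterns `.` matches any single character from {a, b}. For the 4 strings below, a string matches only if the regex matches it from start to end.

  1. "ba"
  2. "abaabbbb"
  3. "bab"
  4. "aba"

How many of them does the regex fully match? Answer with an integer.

1 → match
2 → no match
3 → no match
4 → match
Total matched: 2

2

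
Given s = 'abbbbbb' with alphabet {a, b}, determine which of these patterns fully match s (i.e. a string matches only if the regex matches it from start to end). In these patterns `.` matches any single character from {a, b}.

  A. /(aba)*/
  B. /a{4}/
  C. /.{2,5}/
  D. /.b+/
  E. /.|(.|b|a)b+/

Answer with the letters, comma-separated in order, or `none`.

A → no match
B → no match — must end with 'a'
C → no match
D → match
E → match

D, E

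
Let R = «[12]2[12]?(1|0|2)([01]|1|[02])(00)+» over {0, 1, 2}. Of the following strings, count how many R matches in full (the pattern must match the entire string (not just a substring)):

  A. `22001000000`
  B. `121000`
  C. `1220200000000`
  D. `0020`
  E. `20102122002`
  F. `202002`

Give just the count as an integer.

A → no match
B → match
C → match
D → no match — must end with `00`
E → no match — must end with `00`
F → no match — must end with `00`
Total matched: 2

2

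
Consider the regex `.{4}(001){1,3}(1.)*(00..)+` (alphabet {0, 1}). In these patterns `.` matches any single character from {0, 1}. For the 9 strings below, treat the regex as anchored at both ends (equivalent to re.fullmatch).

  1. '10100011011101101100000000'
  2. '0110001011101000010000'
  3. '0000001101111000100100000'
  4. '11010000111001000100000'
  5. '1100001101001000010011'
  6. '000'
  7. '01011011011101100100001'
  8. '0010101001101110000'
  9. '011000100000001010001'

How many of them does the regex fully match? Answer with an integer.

1 → no match
2 → no match
3 → match
4 → no match
5 → no match
6 → no match
7 → no match
8 → no match
9 → no match
Total matched: 1

1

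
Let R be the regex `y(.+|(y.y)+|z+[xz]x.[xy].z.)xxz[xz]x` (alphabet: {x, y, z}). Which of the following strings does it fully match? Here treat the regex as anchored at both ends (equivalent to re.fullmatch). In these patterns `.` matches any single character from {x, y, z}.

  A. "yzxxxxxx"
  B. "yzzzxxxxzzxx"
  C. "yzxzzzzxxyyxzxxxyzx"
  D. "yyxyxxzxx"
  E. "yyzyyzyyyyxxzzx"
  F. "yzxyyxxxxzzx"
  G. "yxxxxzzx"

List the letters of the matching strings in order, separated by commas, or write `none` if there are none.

D, E, F, G

A → no match
B → no match
C → no match
D → match
E → match
F → match
G → match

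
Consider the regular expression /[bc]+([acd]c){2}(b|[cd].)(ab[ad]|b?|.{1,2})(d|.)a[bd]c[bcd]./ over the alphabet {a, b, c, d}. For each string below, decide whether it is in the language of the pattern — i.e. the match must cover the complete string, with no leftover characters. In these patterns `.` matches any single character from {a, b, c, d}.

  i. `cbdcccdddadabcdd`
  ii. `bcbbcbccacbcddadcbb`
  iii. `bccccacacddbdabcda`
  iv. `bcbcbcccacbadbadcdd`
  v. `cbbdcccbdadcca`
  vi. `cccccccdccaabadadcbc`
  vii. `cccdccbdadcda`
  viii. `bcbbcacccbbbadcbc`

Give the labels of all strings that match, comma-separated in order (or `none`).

i → match
ii → match
iii → match
iv → match
v → match
vi → match
vii → match
viii → match

i, ii, iii, iv, v, vi, vii, viii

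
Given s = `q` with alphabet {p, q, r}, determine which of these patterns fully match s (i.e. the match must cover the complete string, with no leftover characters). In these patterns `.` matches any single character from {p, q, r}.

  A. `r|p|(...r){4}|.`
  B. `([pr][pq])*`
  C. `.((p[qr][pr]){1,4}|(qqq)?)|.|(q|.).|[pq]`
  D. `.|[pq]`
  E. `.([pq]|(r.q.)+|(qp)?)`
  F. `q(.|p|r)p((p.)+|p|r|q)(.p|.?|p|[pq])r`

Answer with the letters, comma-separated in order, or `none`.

A, C, D, E

A → match
B → no match
C → match
D → match
E → match
F → no match — must end with `r`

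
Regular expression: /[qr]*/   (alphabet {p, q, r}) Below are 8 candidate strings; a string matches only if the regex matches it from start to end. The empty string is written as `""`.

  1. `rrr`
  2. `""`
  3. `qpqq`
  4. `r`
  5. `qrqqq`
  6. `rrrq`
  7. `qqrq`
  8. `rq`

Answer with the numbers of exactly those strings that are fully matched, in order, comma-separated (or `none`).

1, 2, 4, 5, 6, 7, 8

1. `rrr` → match
2. `""` → match
3. `qpqq` → no match
4. `r` → match
5. `qrqqq` → match
6. `rrrq` → match
7. `qqrq` → match
8. `rq` → match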